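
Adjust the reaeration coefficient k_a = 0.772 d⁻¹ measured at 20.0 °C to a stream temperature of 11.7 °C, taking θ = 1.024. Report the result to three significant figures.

k_a ≈ 0.634 d⁻¹

k_a(T₂) = k_a(T₁) · θ^(T₂−T₁) = 0.772 × 1.024^(11.7−20.0)
= 0.772 × 1.024^-8.30 = 0.772 × 0.8213 = 0.6341 d⁻¹.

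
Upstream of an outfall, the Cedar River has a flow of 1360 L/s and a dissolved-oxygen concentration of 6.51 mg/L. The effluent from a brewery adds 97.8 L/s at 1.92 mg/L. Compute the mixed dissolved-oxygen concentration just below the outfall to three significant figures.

6.20 mg/L

Flow-weighted mixing: C = (Q_r C_r + Q_w C_w)/(Q_r + Q_w)
= (1360×6.51 + 97.8×1.92)/(1360 + 97.8) = 9041/1458 = 6.202 mg/L.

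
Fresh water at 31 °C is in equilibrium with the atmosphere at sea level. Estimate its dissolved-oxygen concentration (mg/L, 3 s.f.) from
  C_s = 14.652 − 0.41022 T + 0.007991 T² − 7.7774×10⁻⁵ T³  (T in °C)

C_s ≈ 7.30 mg/L

C_s = 14.652 − 0.41022×31 + 0.007991×31² − 7.7774×10⁻⁵×31³ = 7.298 mg/L.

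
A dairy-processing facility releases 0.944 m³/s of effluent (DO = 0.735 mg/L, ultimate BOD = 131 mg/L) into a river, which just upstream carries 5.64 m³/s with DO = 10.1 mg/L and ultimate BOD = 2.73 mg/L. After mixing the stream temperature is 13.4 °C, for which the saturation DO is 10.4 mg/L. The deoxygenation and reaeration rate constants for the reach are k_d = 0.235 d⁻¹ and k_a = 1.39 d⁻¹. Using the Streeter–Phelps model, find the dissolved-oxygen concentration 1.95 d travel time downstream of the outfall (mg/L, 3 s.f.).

DO ≈ 7.86 mg/L

Mixed DO = (5.64×10.1 + 0.944×0.735)/(5.64+0.944) = 57.66/6.584 = 8.757 mg/L.
Mixed L₀ = (5.64×2.73 + 0.944×131)/(6.584) = 139.1/6.584 = 21.12 mg/L.
Initial deficit D₀ = C_s − DO₀ = 10.4 − 8.757 = 1.643 mg/L.
D(1.95) = [0.235×21.12/(1.39−0.235)](e^(−0.235×1.95) − e^(−1.39×1.95)) + 1.643 e^(−1.39×1.95)
= 4.297 × (0.6324 − 0.06650) + 1.643 × 0.06650 = 2.541 mg/L.
DO = 10.4 − 2.541 = 7.859 mg/L.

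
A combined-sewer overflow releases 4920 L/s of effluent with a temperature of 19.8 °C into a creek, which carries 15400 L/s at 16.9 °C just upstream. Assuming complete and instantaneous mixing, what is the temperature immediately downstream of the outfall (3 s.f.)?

Flow-weighted mixing: C = (Q_r C_r + Q_w C_w)/(Q_r + Q_w)
= (15400×16.9 + 4920×19.8)/(15400 + 4920) = 357700/20320 = 17.60 °C.

17.6 °C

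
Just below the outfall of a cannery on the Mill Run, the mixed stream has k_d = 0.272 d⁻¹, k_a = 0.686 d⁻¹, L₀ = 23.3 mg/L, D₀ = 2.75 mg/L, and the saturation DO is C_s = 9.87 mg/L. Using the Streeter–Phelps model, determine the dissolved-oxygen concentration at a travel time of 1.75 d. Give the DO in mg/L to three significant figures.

k_d L₀/(k_a−k_d) = 0.272×23.3/(0.686−0.272) = 6.338/0.4140 = 15.31 mg/L.
e^(−k_d t) = e^(−0.272×1.750) = 0.6213; e^(−k_a t) = e^(−0.686×1.750) = 0.3010.
D = 15.31 × (0.6213 − 0.3010) + 2.75 × 0.3010 = 4.902 + 0.8279 = 5.730 mg/L.
DO = C_s − D = 9.87 − 5.730 = 4.140 mg/L.

DO ≈ 4.14 mg/L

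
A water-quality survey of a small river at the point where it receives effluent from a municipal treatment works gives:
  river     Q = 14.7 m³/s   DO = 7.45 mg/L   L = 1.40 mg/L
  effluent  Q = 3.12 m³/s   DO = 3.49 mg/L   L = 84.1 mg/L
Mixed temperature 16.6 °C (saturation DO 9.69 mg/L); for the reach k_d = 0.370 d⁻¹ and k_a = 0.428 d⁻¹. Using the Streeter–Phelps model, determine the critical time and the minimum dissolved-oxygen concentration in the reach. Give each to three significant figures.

t_c ≈ 2.00 d; minimum DO ≈ 3.15 mg/L

Mixed DO = (14.7×7.45 + 3.12×3.49)/(14.7+3.12) = 120.4/17.82 = 6.757 mg/L.
Mixed L₀ = (14.7×1.40 + 3.12×84.1)/(17.82) = 283.0/17.82 = 15.88 mg/L.
Initial deficit D₀ = C_s − DO₀ = 9.69 − 6.757 = 2.933 mg/L.
t_c = (1/0.05800) ln[(0.428/0.370)(1 − 2.933×0.05800/(0.370×15.88))] = 17.24 × ln(1.123) = 2.004 d.
D_c = (0.370/0.428) × 15.88 × e^(−0.370×2.004) = 0.8645 × 15.88 × 0.4764 = 6.540 mg/L.
Minimum DO = 9.69 − 6.540 = 3.150 mg/L.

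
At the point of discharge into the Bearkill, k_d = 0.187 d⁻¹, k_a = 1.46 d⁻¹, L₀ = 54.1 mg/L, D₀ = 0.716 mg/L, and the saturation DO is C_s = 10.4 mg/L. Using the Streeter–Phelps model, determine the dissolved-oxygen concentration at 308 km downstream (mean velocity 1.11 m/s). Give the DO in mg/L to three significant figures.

DO ≈ 6.11 mg/L

Travel time t = x/v = 308 km / (1.11 m/s) = 308000 m / 1.11 m/s = 277500 s = 3.212 d.
k_d L₀/(k_a−k_d) = 0.187×54.1/(1.46−0.187) = 10.12/1.273 = 7.947 mg/L.
e^(−k_d t) = e^(−0.187×3.212) = 0.5485; e^(−k_a t) = e^(−1.46×3.212) = 0.009197.
D = 7.947 × (0.5485 − 0.009197) + 0.716 × 0.009197 = 4.286 + 0.006585 = 4.293 mg/L.
DO = C_s − D = 10.4 − 4.293 = 6.107 mg/L.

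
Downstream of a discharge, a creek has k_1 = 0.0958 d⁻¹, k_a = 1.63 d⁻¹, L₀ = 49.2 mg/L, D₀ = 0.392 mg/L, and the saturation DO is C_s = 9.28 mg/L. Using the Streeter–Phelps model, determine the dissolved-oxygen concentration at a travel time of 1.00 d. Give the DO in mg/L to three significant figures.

DO ≈ 7.01 mg/L

k_1 L₀/(k_a−k_1) = 0.0958×49.2/(1.63−0.0958) = 4.713/1.534 = 3.072 mg/L.
e^(−k_1 t) = e^(−0.0958×1.000) = 0.9086; e^(−k_a t) = e^(−1.63×1.000) = 0.1959.
D = 3.072 × (0.9086 − 0.1959) + 0.392 × 0.1959 = 2.190 + 0.07680 = 2.266 mg/L.
DO = C_s − D = 9.28 − 2.266 = 7.014 mg/L.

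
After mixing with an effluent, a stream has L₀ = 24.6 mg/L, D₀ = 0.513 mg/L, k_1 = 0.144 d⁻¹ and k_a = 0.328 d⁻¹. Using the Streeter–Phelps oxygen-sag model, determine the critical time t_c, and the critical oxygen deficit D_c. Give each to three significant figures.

t_c = [1/(k_a−k_1)] ln[(k_a/k_1)(1 − D₀(k_a−k_1)/(k_1 L₀))]
= [1/(0.328−0.144)] ln[(0.328/0.144)(1 − 0.513×0.1840/(0.144×24.6))]
= (1/0.1840) ln[2.278 × 0.9734] = 5.435 × ln(2.217) = 5.435 × 0.7962 = 4.327 d.
D_c = (k_1/k_a) L₀ e^(−k_1 t_c) = (0.144/0.328) × 24.6 × e^(−0.144×4.327) = 0.4390 × 24.6 × 0.5363 = 5.792 mg/L.

t_c ≈ 4.33 d; D_c ≈ 5.79 mg/L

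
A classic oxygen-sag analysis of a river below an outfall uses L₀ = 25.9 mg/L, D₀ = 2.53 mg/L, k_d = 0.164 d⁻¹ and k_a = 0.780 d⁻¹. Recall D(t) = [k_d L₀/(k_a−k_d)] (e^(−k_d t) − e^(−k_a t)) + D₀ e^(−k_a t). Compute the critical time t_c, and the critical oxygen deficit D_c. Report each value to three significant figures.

t_c ≈ 1.79 d; D_c ≈ 4.06 mg/L

With k_a/k_d = 4.756 and 1 − D₀(k_a−k_d)/(k_d L₀) = 0.6331,
t_c = ln(4.756 × 0.6331) / (0.780 − 0.164) = ln(3.011) / 0.6160 = 1.102/0.6160 = 1.789 d.
D_c = (k_d/k_a) L₀ e^(−k_d t_c) = (0.164/0.780) × 25.9 × e^(−0.164×1.789) = 0.2103 × 25.9 × 0.7457 = 4.061 mg/L.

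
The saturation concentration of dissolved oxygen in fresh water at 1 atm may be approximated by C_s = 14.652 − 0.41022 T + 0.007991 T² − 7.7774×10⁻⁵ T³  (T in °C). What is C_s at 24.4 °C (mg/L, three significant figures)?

C_s ≈ 8.27 mg/L

C_s = 14.652 − 0.41022×24.4 + 0.007991×24.4² − 7.7774×10⁻⁵×24.4³ = 8.270 mg/L.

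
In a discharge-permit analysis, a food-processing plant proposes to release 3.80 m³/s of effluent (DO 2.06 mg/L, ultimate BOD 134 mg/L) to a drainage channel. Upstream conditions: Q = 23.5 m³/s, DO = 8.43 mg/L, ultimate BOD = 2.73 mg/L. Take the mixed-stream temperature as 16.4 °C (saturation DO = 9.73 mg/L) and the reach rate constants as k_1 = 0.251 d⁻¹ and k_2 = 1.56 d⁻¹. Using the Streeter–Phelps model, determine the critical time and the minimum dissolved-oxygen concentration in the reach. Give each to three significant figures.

t_c ≈ 0.798 d; minimum DO ≈ 6.96 mg/L

Mixed DO = (23.5×8.43 + 3.80×2.06)/(23.5+3.80) = 205.9/27.30 = 7.543 mg/L.
Mixed L₀ = (23.5×2.73 + 3.80×134)/(27.30) = 573.4/27.30 = 21.00 mg/L.
Initial deficit D₀ = C_s − DO₀ = 9.73 − 7.543 = 2.187 mg/L.
t_c = (1/1.309) ln[(1.56/0.251)(1 − 2.187×1.309/(0.251×21.00))] = 0.7639 × ln(2.840) = 0.7975 d.
D_c = (0.251/1.56) × 21.00 × e^(−0.251×0.7975) = 0.1609 × 21.00 × 0.8186 = 2.766 mg/L.
Minimum DO = 9.73 − 2.766 = 6.964 mg/L.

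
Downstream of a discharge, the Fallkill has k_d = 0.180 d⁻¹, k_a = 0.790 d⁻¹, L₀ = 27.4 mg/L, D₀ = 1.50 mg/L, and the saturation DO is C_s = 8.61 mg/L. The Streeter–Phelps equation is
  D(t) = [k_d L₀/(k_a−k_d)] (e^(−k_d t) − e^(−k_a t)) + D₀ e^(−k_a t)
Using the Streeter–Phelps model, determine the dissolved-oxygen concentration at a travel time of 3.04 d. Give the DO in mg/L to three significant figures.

k_d L₀/(k_a−k_d) = 0.180×27.4/(0.790−0.180) = 4.932/0.6100 = 8.085 mg/L.
e^(−k_d t) = e^(−0.180×3.040) = 0.5786; e^(−k_a t) = e^(−0.790×3.040) = 0.09057.
D = 8.085 × (0.5786 − 0.09057) + 1.50 × 0.09057 = 3.946 + 0.1359 = 4.081 mg/L.
DO = C_s − D = 8.61 − 4.081 = 4.529 mg/L.

DO ≈ 4.53 mg/L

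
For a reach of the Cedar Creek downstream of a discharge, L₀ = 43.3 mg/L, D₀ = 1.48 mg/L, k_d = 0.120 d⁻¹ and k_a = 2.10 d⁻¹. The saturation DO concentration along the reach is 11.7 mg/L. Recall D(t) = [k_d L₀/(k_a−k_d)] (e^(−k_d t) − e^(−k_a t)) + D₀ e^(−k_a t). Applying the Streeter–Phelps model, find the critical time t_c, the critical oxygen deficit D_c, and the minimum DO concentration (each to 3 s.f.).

With k_a/k_d = 17.50 and 1 − D₀(k_a−k_d)/(k_d L₀) = 0.4360,
t_c = ln(17.50 × 0.4360) / (2.10 − 0.120) = ln(7.630) / 1.980 = 2.032/1.980 = 1.026 d.
D_c = (k_d/k_a) L₀ e^(−k_d t_c) = (0.120/2.10) × 43.3 × e^(−0.120×1.026) = 0.05714 × 43.3 × 0.8841 = 2.188 mg/L.
Minimum DO = C_s − D_c = 11.7 − 2.188 = 9.512 mg/L.

t_c ≈ 1.03 d; D_c ≈ 2.19 mg/L; min DO ≈ 9.51 mg/L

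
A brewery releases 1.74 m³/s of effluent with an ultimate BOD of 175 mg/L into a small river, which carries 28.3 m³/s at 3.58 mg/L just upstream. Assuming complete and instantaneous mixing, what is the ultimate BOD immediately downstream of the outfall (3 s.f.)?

Flow-weighted mixing: C = (Q_r C_r + Q_w C_w)/(Q_r + Q_w)
= (28.3×3.58 + 1.74×175)/(28.3 + 1.74) = 405.8/30.04 = 13.51 mg/L.

13.5 mg/L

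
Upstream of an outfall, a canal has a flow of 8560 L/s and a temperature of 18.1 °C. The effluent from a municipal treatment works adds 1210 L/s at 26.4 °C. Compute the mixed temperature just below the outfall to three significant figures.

19.1 °C

Flow-weighted mixing: C = (Q_r C_r + Q_w C_w)/(Q_r + Q_w)
= (8560×18.1 + 1210×26.4)/(8560 + 1210) = 186900/9770 = 19.13 °C.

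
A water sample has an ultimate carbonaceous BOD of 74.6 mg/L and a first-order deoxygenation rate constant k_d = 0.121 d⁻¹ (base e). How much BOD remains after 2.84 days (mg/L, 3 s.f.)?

L ≈ 52.9 mg/L

L_t = L₀ e^(−k_d t) = 74.6 × e^(−0.121×2.84) = 74.6 × 0.7092 = 52.91 mg/L.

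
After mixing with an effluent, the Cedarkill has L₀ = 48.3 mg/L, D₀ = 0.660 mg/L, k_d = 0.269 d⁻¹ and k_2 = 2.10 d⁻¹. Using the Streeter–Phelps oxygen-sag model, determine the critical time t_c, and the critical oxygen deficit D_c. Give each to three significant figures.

t_c ≈ 1.07 d; D_c ≈ 4.64 mg/L

With k_2/k_d = 7.807 and 1 − D₀(k_2−k_d)/(k_d L₀) = 0.9070,
t_c = ln(7.807 × 0.9070) / (2.10 − 0.269) = ln(7.081) / 1.831 = 1.957/1.831 = 1.069 d.
L(t_c) = L₀ e^(−k_d t_c) = 48.3 × 0.7501 = 36.23 mg/L, and at the critical point k_2 D_c = k_d L, so D_c = (0.269/2.10) × 36.23 = 4.641 mg/L.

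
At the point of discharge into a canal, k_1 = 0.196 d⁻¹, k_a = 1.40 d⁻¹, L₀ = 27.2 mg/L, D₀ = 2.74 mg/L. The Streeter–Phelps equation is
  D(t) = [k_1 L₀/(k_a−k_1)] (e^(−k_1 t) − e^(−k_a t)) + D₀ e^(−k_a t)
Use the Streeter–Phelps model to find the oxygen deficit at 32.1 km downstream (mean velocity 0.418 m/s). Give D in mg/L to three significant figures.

Travel time t = x/v = 32.1 km / (0.418 m/s) = 32100 m / 0.418 m/s = 76790 s = 0.8888 d.
k_1 L₀/(k_a−k_1) = 0.196×27.2/(1.40−0.196) = 5.331/1.204 = 4.428 mg/L.
e^(−k_1 t) = e^(−0.196×0.8888) = 0.8401; e^(−k_a t) = e^(−1.40×0.8888) = 0.2881.
D = 4.428 × (0.8401 − 0.2881) + 2.74 × 0.2881 = 2.444 + 0.7895 = 3.234 mg/L.

D ≈ 3.23 mg/L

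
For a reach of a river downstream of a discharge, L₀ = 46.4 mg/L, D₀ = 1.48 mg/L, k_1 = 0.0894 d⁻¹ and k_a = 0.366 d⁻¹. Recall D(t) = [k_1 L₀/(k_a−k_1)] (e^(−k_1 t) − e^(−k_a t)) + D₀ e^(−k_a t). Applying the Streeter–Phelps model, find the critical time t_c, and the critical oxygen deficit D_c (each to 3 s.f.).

t_c = [1/(k_a−k_1)] ln[(k_a/k_1)(1 − D₀(k_a−k_1)/(k_1 L₀))]
= [1/(0.366−0.0894)] ln[(0.366/0.0894)(1 − 1.48×0.2766/(0.0894×46.4))]
= (1/0.2766) ln[4.094 × 0.9013] = 3.615 × ln(3.690) = 3.615 × 1.306 = 4.720 d.
L(t_c) = L₀ e^(−k_1 t_c) = 46.4 × 0.6557 = 30.43 mg/L, and at the critical point k_a D_c = k_1 L, so D_c = (0.0894/0.366) × 30.43 = 7.432 mg/L.

t_c ≈ 4.72 d; D_c ≈ 7.43 mg/L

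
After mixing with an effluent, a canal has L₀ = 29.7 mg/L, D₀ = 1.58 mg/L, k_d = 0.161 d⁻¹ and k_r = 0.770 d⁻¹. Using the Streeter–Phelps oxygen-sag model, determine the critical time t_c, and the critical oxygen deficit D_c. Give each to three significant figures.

t_c ≈ 2.20 d; D_c ≈ 4.36 mg/L

With k_r/k_d = 4.783 and 1 − D₀(k_r−k_d)/(k_d L₀) = 0.7988,
t_c = ln(4.783 × 0.7988) / (0.770 − 0.161) = ln(3.820) / 0.6090 = 1.340/0.6090 = 2.201 d.
D_c = (k_d/k_r) L₀ e^(−k_d t_c) = (0.161/0.770) × 29.7 × e^(−0.161×2.201) = 0.2091 × 29.7 × 0.7016 = 4.357 mg/L.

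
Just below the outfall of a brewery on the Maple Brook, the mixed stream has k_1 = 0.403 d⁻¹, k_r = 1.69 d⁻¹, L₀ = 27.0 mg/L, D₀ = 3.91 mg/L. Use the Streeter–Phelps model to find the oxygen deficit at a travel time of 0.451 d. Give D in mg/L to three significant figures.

k_1 L₀/(k_r−k_1) = 0.403×27.0/(1.69−0.403) = 10.88/1.287 = 8.455 mg/L.
e^(−k_1 t) = e^(−0.403×0.4510) = 0.8338; e^(−k_r t) = e^(−1.69×0.4510) = 0.4666.
D = 8.455 × (0.8338 − 0.4666) + 3.91 × 0.4666 = 3.104 + 1.825 = 4.929 mg/L.

D ≈ 4.93 mg/L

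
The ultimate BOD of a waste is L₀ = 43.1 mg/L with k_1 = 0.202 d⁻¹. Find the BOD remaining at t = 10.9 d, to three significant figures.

L ≈ 4.77 mg/L

L_t = L₀ e^(−k_1 t) = 43.1 × e^(−0.202×10.9) = 43.1 × 0.1106 = 4.767 mg/L.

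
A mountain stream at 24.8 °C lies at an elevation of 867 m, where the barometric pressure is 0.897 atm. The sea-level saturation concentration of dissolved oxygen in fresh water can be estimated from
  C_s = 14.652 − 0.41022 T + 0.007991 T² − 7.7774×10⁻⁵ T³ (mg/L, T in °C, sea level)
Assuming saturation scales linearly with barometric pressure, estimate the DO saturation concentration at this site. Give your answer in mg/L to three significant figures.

C_s ≈ 7.36 mg/L

At sea level: C_s = 14.652 − 0.41022×24.8 + 0.007991×24.8² − 7.7774×10⁻⁵×24.8³ = 8.207 mg/L.
Pressure correction: C_s' = 8.207 × 0.897 = 7.362 mg/L.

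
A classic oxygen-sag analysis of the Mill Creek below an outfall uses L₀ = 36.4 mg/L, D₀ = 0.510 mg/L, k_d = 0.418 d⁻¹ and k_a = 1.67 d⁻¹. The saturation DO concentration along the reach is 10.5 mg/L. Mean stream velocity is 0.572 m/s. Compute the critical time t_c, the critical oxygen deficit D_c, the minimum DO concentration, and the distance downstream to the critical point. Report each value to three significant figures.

With k_a/k_d = 3.995 and 1 − D₀(k_a−k_d)/(k_d L₀) = 0.9580,
t_c = ln(3.995 × 0.9580) / (1.67 − 0.418) = ln(3.828) / 1.252 = 1.342/1.252 = 1.072 d.
L(t_c) = L₀ e^(−k_d t_c) = 36.4 × 0.6388 = 23.25 mg/L, and at the critical point k_a D_c = k_d L, so D_c = (0.418/1.67) × 23.25 = 5.820 mg/L.
Minimum DO = C_s − D_c = 10.5 − 5.820 = 4.680 mg/L.
x_c = v t_c = 0.572 m/s × 1.072 d × 86400 s/d = 52980 m ≈ 53.0 km.

t_c ≈ 1.07 d; D_c ≈ 5.82 mg/L; min DO ≈ 4.68 mg/L; x_c ≈ 53.0 km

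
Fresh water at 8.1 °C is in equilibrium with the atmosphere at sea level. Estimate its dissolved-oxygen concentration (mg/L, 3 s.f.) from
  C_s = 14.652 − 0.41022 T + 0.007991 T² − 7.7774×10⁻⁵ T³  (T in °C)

C_s = 14.652 − 0.41022×8.1 + 0.007991×8.1² − 7.7774×10⁻⁵×8.1³ = 11.81 mg/L.

C_s ≈ 11.8 mg/L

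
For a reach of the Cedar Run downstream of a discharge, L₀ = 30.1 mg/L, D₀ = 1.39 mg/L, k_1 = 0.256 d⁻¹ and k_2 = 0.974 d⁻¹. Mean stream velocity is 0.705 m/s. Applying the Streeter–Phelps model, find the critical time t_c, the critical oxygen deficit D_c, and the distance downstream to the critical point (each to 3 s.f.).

t_c ≈ 1.67 d; D_c ≈ 5.16 mg/L; x_c ≈ 102 km

At the critical point dD/dt = 0, so k_1 L₀ e^(−k_1 t) = k_2 D. Substituting D(t) from the Streeter–Phelps equation and solving for t gives
t_c = ln[(k_2/k_1)(1 − D₀(k_2−k_1)/(k_1 L₀))] / (k_2−k_1).
Here k_2−k_1 = 0.7180 d⁻¹ and 1 − D₀(k_2−k_1)/(k_1 L₀) = 1 − 1.39×0.7180/(0.256×30.1) = 0.8705, so
t_c = ln(3.805 × 0.8705) / 0.7180 = 1.198 / 0.7180 = 1.668 d.
D_c = (k_1/k_2) L₀ e^(−k_1 t_c) = (0.256/0.974) × 30.1 × e^(−0.256×1.668) = 0.2628 × 30.1 × 0.6525 = 5.162 mg/L.
x_c = v t_c = 0.705 m/s × 1.668 d × 86400 s/d = 101600 m ≈ 102 km.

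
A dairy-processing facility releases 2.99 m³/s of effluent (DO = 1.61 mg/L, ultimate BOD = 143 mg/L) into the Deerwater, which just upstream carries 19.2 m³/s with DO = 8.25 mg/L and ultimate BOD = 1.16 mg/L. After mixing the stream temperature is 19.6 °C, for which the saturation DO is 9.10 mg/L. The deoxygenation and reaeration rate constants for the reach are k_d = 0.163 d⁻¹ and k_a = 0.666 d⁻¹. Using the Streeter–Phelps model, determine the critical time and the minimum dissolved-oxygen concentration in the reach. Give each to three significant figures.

Mixed DO = (19.2×8.25 + 2.99×1.61)/(19.2+2.99) = 163.2/22.19 = 7.355 mg/L.
Mixed L₀ = (19.2×1.16 + 2.99×143)/(22.19) = 449.8/22.19 = 20.27 mg/L.
Initial deficit D₀ = C_s − DO₀ = 9.10 − 7.355 = 1.745 mg/L.
t_c = (1/0.5030) ln[(0.666/0.163)(1 − 1.745×0.5030/(0.163×20.27))] = 1.988 × ln(3.001) = 2.185 d.
D_c = (0.163/0.666) × 20.27 × e^(−0.163×2.185) = 0.2447 × 20.27 × 0.7004 = 3.475 mg/L.
Minimum DO = 9.10 − 3.475 = 5.625 mg/L.

t_c ≈ 2.18 d; minimum DO ≈ 5.62 mg/L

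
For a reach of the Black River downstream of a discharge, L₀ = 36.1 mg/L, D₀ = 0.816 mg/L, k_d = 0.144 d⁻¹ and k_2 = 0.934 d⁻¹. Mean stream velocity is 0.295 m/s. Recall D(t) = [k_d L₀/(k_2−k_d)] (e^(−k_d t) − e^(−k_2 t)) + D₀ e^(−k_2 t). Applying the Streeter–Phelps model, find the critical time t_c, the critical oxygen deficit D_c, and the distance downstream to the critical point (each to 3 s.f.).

t_c ≈ 2.20 d; D_c ≈ 4.06 mg/L; x_c ≈ 56.0 km

t_c = [1/(k_2−k_d)] ln[(k_2/k_d)(1 − D₀(k_2−k_d)/(k_d L₀))]
= [1/(0.934−0.144)] ln[(0.934/0.144)(1 − 0.816×0.7900/(0.144×36.1))]
= (1/0.7900) ln[6.486 × 0.8760] = 1.266 × ln(5.682) = 1.266 × 1.737 = 2.199 d.
L(t_c) = L₀ e^(−k_d t_c) = 36.1 × 0.7286 = 26.30 mg/L, and at the critical point k_2 D_c = k_d L, so D_c = (0.144/0.934) × 26.30 = 4.055 mg/L.
x_c = v t_c = 0.295 m/s × 2.199 d × 86400 s/d = 56050 m ≈ 56.0 km.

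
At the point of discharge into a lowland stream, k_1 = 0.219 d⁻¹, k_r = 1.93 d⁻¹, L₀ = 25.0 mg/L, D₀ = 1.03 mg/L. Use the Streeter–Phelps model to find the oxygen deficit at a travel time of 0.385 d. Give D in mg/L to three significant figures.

D ≈ 1.91 mg/L

k_1 L₀/(k_r−k_1) = 0.219×25.0/(1.93−0.219) = 5.475/1.711 = 3.200 mg/L.
e^(−k_1 t) = e^(−0.219×0.3850) = 0.9191; e^(−k_r t) = e^(−1.93×0.3850) = 0.4757.
D = 3.200 × (0.9191 − 0.4757) + 1.03 × 0.4757 = 1.419 + 0.4899 = 1.909 mg/L.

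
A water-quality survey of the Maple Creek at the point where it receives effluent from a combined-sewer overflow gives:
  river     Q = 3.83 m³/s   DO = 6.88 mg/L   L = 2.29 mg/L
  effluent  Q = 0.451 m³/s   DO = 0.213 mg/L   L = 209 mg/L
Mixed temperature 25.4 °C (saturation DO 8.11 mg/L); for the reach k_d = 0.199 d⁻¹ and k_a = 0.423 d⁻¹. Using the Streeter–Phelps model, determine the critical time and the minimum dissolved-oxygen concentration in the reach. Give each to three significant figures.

t_c ≈ 2.94 d; minimum DO ≈ 1.81 mg/L

Mixed DO = (3.83×6.88 + 0.451×0.213)/(3.83+0.451) = 26.45/4.281 = 6.178 mg/L.
Mixed L₀ = (3.83×2.29 + 0.451×209)/(4.281) = 103.0/4.281 = 24.07 mg/L.
Initial deficit D₀ = C_s − DO₀ = 8.11 − 6.178 = 1.932 mg/L.
t_c = (1/0.2240) ln[(0.423/0.199)(1 − 1.932×0.2240/(0.199×24.07))] = 4.464 × ln(1.934) = 2.943 d.
D_c = (0.199/0.423) × 24.07 × e^(−0.199×2.943) = 0.4704 × 24.07 × 0.5567 = 6.303 mg/L.
Minimum DO = 8.11 − 6.303 = 1.807 mg/L.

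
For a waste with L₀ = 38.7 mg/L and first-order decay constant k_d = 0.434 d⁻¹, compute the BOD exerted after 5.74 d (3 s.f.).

y_t = L₀(1 − e^(−k_d t)) = 38.7 × (1 − e^(−0.434×5.74))
= 38.7 × (1 − 0.08281) = 38.7 × 0.9172 = 35.50 mg/L.

y ≈ 35.5 mg/L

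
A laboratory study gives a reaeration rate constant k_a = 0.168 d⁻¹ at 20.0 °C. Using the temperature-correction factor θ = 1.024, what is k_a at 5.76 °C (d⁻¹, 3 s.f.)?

k_a(T₂) = k_a(T₁) · θ^(T₂−T₁) = 0.168 × 1.024^(5.76−20.0)
= 0.168 × 1.024^-14.2 = 0.168 × 0.7134 = 0.1198 d⁻¹.

k_a ≈ 0.120 d⁻¹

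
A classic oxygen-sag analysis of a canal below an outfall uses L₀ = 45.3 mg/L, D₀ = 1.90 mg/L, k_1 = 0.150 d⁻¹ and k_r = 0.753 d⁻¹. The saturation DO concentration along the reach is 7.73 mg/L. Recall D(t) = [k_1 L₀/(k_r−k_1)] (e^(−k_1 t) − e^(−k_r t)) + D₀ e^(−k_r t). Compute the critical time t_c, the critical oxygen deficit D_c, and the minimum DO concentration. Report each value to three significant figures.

With k_r/k_1 = 5.020 and 1 − D₀(k_r−k_1)/(k_1 L₀) = 0.8314,
t_c = ln(5.020 × 0.8314) / (0.753 − 0.150) = ln(4.174) / 0.6030 = 1.429/0.6030 = 2.369 d.
D_c = (k_1/k_r) L₀ e^(−k_1 t_c) = (0.150/0.753) × 45.3 × e^(−0.150×2.369) = 0.1992 × 45.3 × 0.7009 = 6.325 mg/L.
Minimum DO = C_s − D_c = 7.73 − 6.325 = 1.405 mg/L.

t_c ≈ 2.37 d; D_c ≈ 6.32 mg/L; min DO ≈ 1.41 mg/L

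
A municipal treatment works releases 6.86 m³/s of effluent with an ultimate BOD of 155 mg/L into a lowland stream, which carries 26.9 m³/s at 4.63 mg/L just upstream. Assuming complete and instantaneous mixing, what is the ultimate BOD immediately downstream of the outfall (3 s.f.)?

Flow-weighted mixing: C = (Q_r C_r + Q_w C_w)/(Q_r + Q_w)
= (26.9×4.63 + 6.86×155)/(26.9 + 6.86) = 1188/33.76 = 35.19 mg/L.

35.2 mg/L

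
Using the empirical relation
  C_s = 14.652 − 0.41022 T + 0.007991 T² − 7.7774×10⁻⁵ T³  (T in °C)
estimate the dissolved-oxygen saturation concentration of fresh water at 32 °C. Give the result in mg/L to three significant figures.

C_s = 14.652 − 0.41022×32 + 0.007991×32² − 7.7774×10⁻⁵×32³ = 7.159 mg/L.

C_s ≈ 7.16 mg/L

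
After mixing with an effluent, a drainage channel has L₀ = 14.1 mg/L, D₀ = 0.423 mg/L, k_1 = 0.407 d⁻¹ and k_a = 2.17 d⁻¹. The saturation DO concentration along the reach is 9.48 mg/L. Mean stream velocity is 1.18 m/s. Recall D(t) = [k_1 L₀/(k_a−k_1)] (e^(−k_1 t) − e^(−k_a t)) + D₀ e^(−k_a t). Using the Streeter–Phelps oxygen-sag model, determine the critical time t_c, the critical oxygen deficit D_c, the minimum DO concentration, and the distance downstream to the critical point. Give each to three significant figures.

At the critical point dD/dt = 0, so k_1 L₀ e^(−k_1 t) = k_a D. Substituting D(t) from the Streeter–Phelps equation and solving for t gives
t_c = ln[(k_a/k_1)(1 − D₀(k_a−k_1)/(k_1 L₀))] / (k_a−k_1).
Here k_a−k_1 = 1.763 d⁻¹ and 1 − D₀(k_a−k_1)/(k_1 L₀) = 1 − 0.423×1.763/(0.407×14.1) = 0.8700, so
t_c = ln(5.332 × 0.8700) / 1.763 = 1.534 / 1.763 = 0.8704 d.
D_c = (k_1/k_a) L₀ e^(−k_1 t_c) = (0.407/2.17) × 14.1 × e^(−0.407×0.8704) = 0.1876 × 14.1 × 0.7017 = 1.856 mg/L.
Minimum DO = C_s − D_c = 9.48 − 1.856 = 7.624 mg/L.
x_c = v t_c = 1.18 m/s × 0.8704 d × 86400 s/d = 88740 m ≈ 88.7 km.

t_c ≈ 0.870 d; D_c ≈ 1.86 mg/L; min DO ≈ 7.62 mg/L; x_c ≈ 88.7 km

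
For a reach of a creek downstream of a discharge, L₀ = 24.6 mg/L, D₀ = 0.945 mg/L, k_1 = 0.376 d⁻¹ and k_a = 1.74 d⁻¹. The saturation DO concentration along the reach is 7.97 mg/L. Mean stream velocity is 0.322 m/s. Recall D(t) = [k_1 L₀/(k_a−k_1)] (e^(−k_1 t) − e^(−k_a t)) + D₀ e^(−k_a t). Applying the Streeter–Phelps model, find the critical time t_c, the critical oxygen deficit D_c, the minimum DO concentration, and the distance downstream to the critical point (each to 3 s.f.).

t_c ≈ 1.01 d; D_c ≈ 3.63 mg/L; min DO ≈ 4.34 mg/L; x_c ≈ 28.2 km

With k_a/k_1 = 4.628 and 1 − D₀(k_a−k_1)/(k_1 L₀) = 0.8606,
t_c = ln(4.628 × 0.8606) / (1.74 − 0.376) = ln(3.983) / 1.364 = 1.382/1.364 = 1.013 d.
D_c = (k_1/k_a) L₀ e^(−k_1 t_c) = (0.376/1.74) × 24.6 × e^(−0.376×1.013) = 0.2161 × 24.6 × 0.6832 = 3.632 mg/L.
Minimum DO = C_s − D_c = 7.97 − 3.632 = 4.338 mg/L.
x_c = v t_c = 0.322 m/s × 1.013 d × 86400 s/d = 28190 m ≈ 28.2 km.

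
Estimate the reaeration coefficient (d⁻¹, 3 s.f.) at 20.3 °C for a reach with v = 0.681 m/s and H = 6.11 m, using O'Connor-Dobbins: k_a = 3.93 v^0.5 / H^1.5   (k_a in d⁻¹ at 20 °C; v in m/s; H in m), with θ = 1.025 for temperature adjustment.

k_a(20) = 3.93 × 0.681^0.5 / 6.11^1.5 = 3.93 × 0.8252 / 15.10 = 0.2147 d⁻¹.
k_a(20.3) = 0.2147 × 1.025^(20.3−20) = 0.2147 × 1.007 = 0.2163 d⁻¹.

k_a ≈ 0.216 d⁻¹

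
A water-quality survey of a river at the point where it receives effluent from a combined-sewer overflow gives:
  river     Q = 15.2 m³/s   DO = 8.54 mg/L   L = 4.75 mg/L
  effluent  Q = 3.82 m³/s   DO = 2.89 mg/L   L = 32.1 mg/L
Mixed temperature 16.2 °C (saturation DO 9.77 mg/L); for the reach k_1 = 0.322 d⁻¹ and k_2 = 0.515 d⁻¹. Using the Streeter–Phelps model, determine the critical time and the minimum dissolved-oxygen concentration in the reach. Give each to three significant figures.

t_c ≈ 1.66 d; minimum DO ≈ 6.02 mg/L

Mixed DO = (15.2×8.54 + 3.82×2.89)/(15.2+3.82) = 140.8/19.02 = 7.405 mg/L.
Mixed L₀ = (15.2×4.75 + 3.82×32.1)/(19.02) = 194.8/19.02 = 10.24 mg/L.
Initial deficit D₀ = C_s − DO₀ = 9.77 − 7.405 = 2.365 mg/L.
t_c = (1/0.1930) ln[(0.515/0.322)(1 − 2.365×0.1930/(0.322×10.24))] = 5.181 × ln(1.378) = 1.662 d.
D_c = (0.322/0.515) × 10.24 × e^(−0.322×1.662) = 0.6252 × 10.24 × 0.5857 = 3.751 mg/L.
Minimum DO = 9.77 − 3.751 = 6.019 mg/L.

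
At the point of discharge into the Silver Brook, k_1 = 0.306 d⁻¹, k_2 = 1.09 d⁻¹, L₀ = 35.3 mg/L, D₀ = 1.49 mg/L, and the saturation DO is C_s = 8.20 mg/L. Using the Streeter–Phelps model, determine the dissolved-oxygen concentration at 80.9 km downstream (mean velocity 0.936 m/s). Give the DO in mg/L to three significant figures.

DO ≈ 2.19 mg/L

Travel time t = x/v = 80.9 km / (0.936 m/s) = 80900 m / 0.936 m/s = 86430 s = 1.000 d.
k_1 L₀/(k_2−k_1) = 0.306×35.3/(1.09−0.306) = 10.80/0.7840 = 13.78 mg/L.
e^(−k_1 t) = e^(−0.306×1.000) = 0.7363; e^(−k_2 t) = e^(−1.09×1.000) = 0.3361.
D = 13.78 × (0.7363 − 0.3361) + 1.49 × 0.3361 = 5.514 + 0.5008 = 6.015 mg/L.
DO = C_s − D = 8.20 − 6.015 = 2.185 mg/L.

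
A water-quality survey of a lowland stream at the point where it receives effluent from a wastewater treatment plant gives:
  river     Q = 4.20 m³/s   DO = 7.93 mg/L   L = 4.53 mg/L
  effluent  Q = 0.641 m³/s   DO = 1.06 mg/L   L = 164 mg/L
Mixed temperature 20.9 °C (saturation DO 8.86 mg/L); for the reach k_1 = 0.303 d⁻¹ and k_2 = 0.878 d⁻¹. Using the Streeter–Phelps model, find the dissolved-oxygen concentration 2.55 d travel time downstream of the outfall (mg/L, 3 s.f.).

DO ≈ 3.86 mg/L

Mixed DO = (4.20×7.93 + 0.641×1.06)/(4.20+0.641) = 33.99/4.841 = 7.020 mg/L.
Mixed L₀ = (4.20×4.53 + 0.641×164)/(4.841) = 124.2/4.841 = 25.65 mg/L.
Initial deficit D₀ = C_s − DO₀ = 8.86 − 7.020 = 1.840 mg/L.
D(2.55) = [0.303×25.65/(0.878−0.303)](e^(−0.303×2.55) − e^(−0.878×2.55)) + 1.840 e^(−0.878×2.55)
= 13.51 × (0.4618 − 0.1066) + 1.840 × 0.1066 = 4.996 mg/L.
DO = 8.86 − 4.996 = 3.864 mg/L.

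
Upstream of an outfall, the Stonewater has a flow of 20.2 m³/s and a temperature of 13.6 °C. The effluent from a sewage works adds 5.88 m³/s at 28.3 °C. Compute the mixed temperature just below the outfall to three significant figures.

16.9 °C

Flow-weighted mixing: C = (Q_r C_r + Q_w C_w)/(Q_r + Q_w)
= (20.2×13.6 + 5.88×28.3)/(20.2 + 5.88) = 441.1/26.08 = 16.91 °C.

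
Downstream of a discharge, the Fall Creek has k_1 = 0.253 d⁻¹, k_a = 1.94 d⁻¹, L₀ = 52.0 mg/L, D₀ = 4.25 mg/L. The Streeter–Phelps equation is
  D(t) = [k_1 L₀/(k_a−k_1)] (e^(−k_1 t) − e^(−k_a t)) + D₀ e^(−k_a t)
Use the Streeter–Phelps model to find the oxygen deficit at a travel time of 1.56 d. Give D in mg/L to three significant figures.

D ≈ 5.08 mg/L

k_1 L₀/(k_a−k_1) = 0.253×52.0/(1.94−0.253) = 13.16/1.687 = 7.798 mg/L.
e^(−k_1 t) = e^(−0.253×1.560) = 0.6739; e^(−k_a t) = e^(−1.94×1.560) = 0.04849.
D = 7.798 × (0.6739 − 0.04849) + 4.25 × 0.04849 = 4.877 + 0.2061 = 5.083 mg/L.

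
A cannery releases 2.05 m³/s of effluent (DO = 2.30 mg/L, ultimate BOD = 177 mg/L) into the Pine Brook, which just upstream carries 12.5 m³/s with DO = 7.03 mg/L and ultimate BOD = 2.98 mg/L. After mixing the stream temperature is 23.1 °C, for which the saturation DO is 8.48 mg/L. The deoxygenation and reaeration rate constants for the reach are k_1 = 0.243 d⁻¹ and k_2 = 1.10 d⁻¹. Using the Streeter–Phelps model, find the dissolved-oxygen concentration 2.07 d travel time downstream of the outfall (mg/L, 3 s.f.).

Mixed DO = (12.5×7.03 + 2.05×2.30)/(12.5+2.05) = 92.59/14.55 = 6.364 mg/L.
Mixed L₀ = (12.5×2.98 + 2.05×177)/(14.55) = 400.1/14.55 = 27.50 mg/L.
Initial deficit D₀ = C_s − DO₀ = 8.48 − 6.364 = 2.116 mg/L.
D(2.07) = [0.243×27.50/(1.10−0.243)](e^(−0.243×2.07) − e^(−1.10×2.07)) + 2.116 e^(−1.10×2.07)
= 7.797 × (0.6047 − 0.1026) + 2.116 × 0.1026 = 4.132 mg/L.
DO = 8.48 − 4.132 = 4.348 mg/L.

DO ≈ 4.35 mg/L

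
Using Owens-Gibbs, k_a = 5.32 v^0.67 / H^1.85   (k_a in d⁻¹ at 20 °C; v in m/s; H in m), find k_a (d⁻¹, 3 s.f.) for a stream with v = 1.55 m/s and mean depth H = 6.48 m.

k_a = 5.32 × 1.55^0.67 / 6.48^1.85 = 5.32 × 1.341 / 31.73 = 0.2249 d⁻¹.

k_a ≈ 0.225 d⁻¹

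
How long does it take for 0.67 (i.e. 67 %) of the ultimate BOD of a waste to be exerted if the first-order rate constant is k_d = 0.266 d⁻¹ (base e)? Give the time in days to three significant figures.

y/L₀ = 1 − e^(−k_d t) = 0.67 ⇒ e^(−k_d t) = 0.330
t = −ln(0.330) / 0.266 = 1.109 / 0.266 = 4.168 d.

t ≈ 4.17 d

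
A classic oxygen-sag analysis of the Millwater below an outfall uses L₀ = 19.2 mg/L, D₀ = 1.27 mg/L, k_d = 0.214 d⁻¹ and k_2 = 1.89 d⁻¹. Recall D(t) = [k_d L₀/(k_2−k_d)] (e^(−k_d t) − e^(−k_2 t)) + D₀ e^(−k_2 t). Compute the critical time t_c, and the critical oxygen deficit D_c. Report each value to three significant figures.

t_c ≈ 0.864 d; D_c ≈ 1.81 mg/L

t_c = [1/(k_2−k_d)] ln[(k_2/k_d)(1 − D₀(k_2−k_d)/(k_d L₀))]
= [1/(1.89−0.214)] ln[(1.89/0.214)(1 − 1.27×1.676/(0.214×19.2))]
= (1/1.676) ln[8.832 × 0.4820] = 0.5967 × ln(4.257) = 0.5967 × 1.448 = 0.8642 d.
L(t_c) = L₀ e^(−k_d t_c) = 19.2 × 0.8311 = 15.96 mg/L, and at the critical point k_2 D_c = k_d L, so D_c = (0.214/1.89) × 15.96 = 1.807 mg/L.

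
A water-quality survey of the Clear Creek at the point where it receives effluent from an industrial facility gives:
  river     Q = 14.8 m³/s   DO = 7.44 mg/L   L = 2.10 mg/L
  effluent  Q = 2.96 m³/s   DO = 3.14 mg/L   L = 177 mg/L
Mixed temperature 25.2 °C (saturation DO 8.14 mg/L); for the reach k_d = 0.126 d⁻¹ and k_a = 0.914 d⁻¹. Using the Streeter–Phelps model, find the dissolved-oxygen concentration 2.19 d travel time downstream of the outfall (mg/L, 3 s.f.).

Mixed DO = (14.8×7.44 + 2.96×3.14)/(14.8+2.96) = 119.4/17.76 = 6.723 mg/L.
Mixed L₀ = (14.8×2.10 + 2.96×177)/(17.76) = 555.0/17.76 = 31.25 mg/L.
Initial deficit D₀ = C_s − DO₀ = 8.14 − 6.723 = 1.417 mg/L.
D(2.19) = [0.126×31.25/(0.914−0.126)](e^(−0.126×2.19) − e^(−0.914×2.19)) + 1.417 e^(−0.914×2.19)
= 4.997 × (0.7589 − 0.1351) + 1.417 × 0.1351 = 3.308 mg/L.
DO = 8.14 − 3.308 = 4.832 mg/L.

DO ≈ 4.83 mg/L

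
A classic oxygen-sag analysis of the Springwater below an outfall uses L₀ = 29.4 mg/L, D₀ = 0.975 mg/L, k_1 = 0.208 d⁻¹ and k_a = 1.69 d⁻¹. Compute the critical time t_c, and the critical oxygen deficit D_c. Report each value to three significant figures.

At the critical point dD/dt = 0, so k_1 L₀ e^(−k_1 t) = k_a D. Substituting D(t) from the Streeter–Phelps equation and solving for t gives
t_c = ln[(k_a/k_1)(1 − D₀(k_a−k_1)/(k_1 L₀))] / (k_a−k_1).
Here k_a−k_1 = 1.482 d⁻¹ and 1 − D₀(k_a−k_1)/(k_1 L₀) = 1 − 0.975×1.482/(0.208×29.4) = 0.7637, so
t_c = ln(8.125 × 0.7637) / 1.482 = 1.825 / 1.482 = 1.232 d.
D_c = (k_1/k_a) L₀ e^(−k_1 t_c) = (0.208/1.69) × 29.4 × e^(−0.208×1.232) = 0.1231 × 29.4 × 0.7740 = 2.801 mg/L.

t_c ≈ 1.23 d; D_c ≈ 2.80 mg/L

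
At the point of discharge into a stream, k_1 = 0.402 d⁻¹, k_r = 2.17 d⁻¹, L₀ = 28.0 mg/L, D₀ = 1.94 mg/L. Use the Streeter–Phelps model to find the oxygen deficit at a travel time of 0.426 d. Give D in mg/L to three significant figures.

k_1 L₀/(k_r−k_1) = 0.402×28.0/(2.17−0.402) = 11.26/1.768 = 6.367 mg/L.
e^(−k_1 t) = e^(−0.402×0.4260) = 0.8426; e^(−k_r t) = e^(−2.17×0.4260) = 0.3968.
D = 6.367 × (0.8426 − 0.3968) + 1.94 × 0.3968 = 2.838 + 0.7697 = 3.608 mg/L.

D ≈ 3.61 mg/L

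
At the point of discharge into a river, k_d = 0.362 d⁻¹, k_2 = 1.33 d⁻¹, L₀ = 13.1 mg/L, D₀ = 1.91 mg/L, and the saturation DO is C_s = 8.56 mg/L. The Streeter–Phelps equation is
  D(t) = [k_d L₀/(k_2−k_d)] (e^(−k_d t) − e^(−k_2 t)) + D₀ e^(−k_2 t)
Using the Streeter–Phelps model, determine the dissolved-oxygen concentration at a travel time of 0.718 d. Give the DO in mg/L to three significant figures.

k_d L₀/(k_2−k_d) = 0.362×13.1/(1.33−0.362) = 4.742/0.9680 = 4.899 mg/L.
e^(−k_d t) = e^(−0.362×0.7180) = 0.7711; e^(−k_2 t) = e^(−1.33×0.7180) = 0.3848.
D = 4.899 × (0.7711 − 0.3848) + 1.91 × 0.3848 = 1.892 + 0.7350 = 2.627 mg/L.
DO = C_s − D = 8.56 − 2.627 = 5.933 mg/L.

DO ≈ 5.93 mg/L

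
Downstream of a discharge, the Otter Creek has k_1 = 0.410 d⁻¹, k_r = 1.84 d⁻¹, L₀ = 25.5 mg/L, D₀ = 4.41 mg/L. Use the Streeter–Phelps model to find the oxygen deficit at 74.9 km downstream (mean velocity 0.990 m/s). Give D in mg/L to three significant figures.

D ≈ 4.53 mg/L

Travel time t = x/v = 74.9 km / (0.990 m/s) = 74900 m / 0.990 m/s = 75660 s = 0.8757 d.
k_1 L₀/(k_r−k_1) = 0.410×25.5/(1.84−0.410) = 10.46/1.430 = 7.311 mg/L.
e^(−k_1 t) = e^(−0.410×0.8757) = 0.6984; e^(−k_r t) = e^(−1.84×0.8757) = 0.1996.
D = 7.311 × (0.6984 − 0.1996) + 4.41 × 0.1996 = 3.646 + 0.8804 = 4.527 mg/L.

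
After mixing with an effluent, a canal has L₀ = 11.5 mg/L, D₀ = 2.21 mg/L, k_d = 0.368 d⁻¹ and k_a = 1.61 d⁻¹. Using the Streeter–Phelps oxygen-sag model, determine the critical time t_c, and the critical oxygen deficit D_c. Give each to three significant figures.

With k_a/k_d = 4.375 and 1 − D₀(k_a−k_d)/(k_d L₀) = 0.3514,
t_c = ln(4.375 × 0.3514) / (1.61 − 0.368) = ln(1.537) / 1.242 = 0.4301/1.242 = 0.3463 d.
D_c = (k_d/k_a) L₀ e^(−k_d t_c) = (0.368/1.61) × 11.5 × e^(−0.368×0.3463) = 0.2286 × 11.5 × 0.8803 = 2.314 mg/L.

t_c ≈ 0.346 d; D_c ≈ 2.31 mg/L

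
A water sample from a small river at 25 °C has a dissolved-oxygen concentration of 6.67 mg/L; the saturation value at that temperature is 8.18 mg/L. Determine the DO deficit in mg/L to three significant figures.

D ≈ 1.51 mg/L

D = C_s − C = 8.18 − 6.67 = 1.51 mg/L.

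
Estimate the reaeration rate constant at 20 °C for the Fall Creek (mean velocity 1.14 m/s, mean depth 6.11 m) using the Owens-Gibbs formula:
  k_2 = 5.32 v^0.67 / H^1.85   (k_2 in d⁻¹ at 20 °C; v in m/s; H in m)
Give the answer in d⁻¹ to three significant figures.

k_2 = 5.32 × 1.14^0.67 / 6.11^1.85 = 5.32 × 1.092 / 28.46 = 0.2041 d⁻¹.

k_2 ≈ 0.204 d⁻¹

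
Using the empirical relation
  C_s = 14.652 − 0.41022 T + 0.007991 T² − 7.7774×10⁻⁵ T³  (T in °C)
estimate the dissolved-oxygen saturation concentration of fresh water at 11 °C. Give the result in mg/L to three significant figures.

C_s ≈ 11.0 mg/L

C_s = 14.652 − 0.41022×11 + 0.007991×11² − 7.7774×10⁻⁵×11³ = 11.00 mg/L.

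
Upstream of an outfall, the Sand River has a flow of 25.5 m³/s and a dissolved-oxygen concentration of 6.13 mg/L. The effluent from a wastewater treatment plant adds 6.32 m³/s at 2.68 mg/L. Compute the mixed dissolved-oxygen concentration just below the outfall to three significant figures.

Flow-weighted mixing: C = (Q_r C_r + Q_w C_w)/(Q_r + Q_w)
= (25.5×6.13 + 6.32×2.68)/(25.5 + 6.32) = 173.3/31.82 = 5.445 mg/L.

5.44 mg/L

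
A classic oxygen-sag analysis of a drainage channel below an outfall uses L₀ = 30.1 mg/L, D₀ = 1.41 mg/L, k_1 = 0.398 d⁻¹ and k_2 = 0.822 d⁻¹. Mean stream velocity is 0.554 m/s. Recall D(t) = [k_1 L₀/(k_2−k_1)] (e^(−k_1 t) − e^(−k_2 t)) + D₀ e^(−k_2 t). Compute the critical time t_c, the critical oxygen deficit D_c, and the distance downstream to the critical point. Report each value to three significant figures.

t_c ≈ 1.59 d; D_c ≈ 7.74 mg/L; x_c ≈ 76.1 km

With k_2/k_1 = 2.065 and 1 − D₀(k_2−k_1)/(k_1 L₀) = 0.9501,
t_c = ln(2.065 × 0.9501) / (0.822 − 0.398) = ln(1.962) / 0.4240 = 0.6741/0.4240 = 1.590 d.
D_c = (k_1/k_2) L₀ e^(−k_1 t_c) = (0.398/0.822) × 30.1 × e^(−0.398×1.590) = 0.4842 × 30.1 × 0.5311 = 7.741 mg/L.
x_c = v t_c = 0.554 m/s × 1.590 d × 86400 s/d = 76100 m ≈ 76.1 km.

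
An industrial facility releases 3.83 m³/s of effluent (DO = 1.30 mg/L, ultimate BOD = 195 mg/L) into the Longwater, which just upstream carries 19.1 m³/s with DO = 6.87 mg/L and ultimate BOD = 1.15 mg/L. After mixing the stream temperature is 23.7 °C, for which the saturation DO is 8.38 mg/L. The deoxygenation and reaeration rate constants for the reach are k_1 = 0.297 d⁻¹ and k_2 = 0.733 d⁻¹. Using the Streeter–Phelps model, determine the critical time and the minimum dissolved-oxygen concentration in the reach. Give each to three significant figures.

Mixed DO = (19.1×6.87 + 3.83×1.30)/(19.1+3.83) = 136.2/22.93 = 5.940 mg/L.
Mixed L₀ = (19.1×1.15 + 3.83×195)/(22.93) = 768.8/22.93 = 33.53 mg/L.
Initial deficit D₀ = C_s − DO₀ = 8.38 − 5.940 = 2.440 mg/L.
t_c = (1/0.4360) ln[(0.733/0.297)(1 − 2.440×0.4360/(0.297×33.53))] = 2.294 × ln(2.204) = 1.813 d.
D_c = (0.297/0.733) × 33.53 × e^(−0.297×1.813) = 0.4052 × 33.53 × 0.5837 = 7.929 mg/L.
Minimum DO = 8.38 − 7.929 = 0.4507 mg/L.

t_c ≈ 1.81 d; minimum DO ≈ 0.451 mg/L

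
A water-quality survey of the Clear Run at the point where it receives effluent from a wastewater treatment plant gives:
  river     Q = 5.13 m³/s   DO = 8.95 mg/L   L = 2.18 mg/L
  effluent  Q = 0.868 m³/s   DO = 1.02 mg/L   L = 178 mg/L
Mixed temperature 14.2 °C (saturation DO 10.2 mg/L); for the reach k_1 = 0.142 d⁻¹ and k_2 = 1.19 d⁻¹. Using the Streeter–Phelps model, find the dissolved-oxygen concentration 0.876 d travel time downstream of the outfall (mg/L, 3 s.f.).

DO ≈ 7.37 mg/L

Mixed DO = (5.13×8.95 + 0.868×1.02)/(5.13+0.868) = 46.80/5.998 = 7.802 mg/L.
Mixed L₀ = (5.13×2.18 + 0.868×178)/(5.998) = 165.7/5.998 = 27.62 mg/L.
Initial deficit D₀ = C_s − DO₀ = 10.2 − 7.802 = 2.398 mg/L.
D(0.876) = [0.142×27.62/(1.19−0.142)](e^(−0.142×0.876) − e^(−1.19×0.876)) + 2.398 e^(−1.19×0.876)
= 3.743 × (0.8830 − 0.3526) + 2.398 × 0.3526 = 2.831 mg/L.
DO = 10.2 − 2.831 = 7.369 mg/L.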